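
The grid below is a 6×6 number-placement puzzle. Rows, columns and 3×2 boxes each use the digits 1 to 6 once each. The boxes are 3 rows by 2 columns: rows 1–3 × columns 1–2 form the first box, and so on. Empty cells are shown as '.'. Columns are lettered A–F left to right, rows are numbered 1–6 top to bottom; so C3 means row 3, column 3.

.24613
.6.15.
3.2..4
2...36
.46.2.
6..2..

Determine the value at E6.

A1 = 5: row 1 has {1,2,3,4,6}; col 1 has {2,3,6}; box has {2,3,6} → only 5 remains.
A2 = 4: row 2 has {1,5,6}; col 1 has {2,3,5,6}; box has {2,3,5,6} → only 4 remains.
C2 = 3: row 2 has {1,4,5,6}; col 3 has {2,4,6}; box has {1,2,4,6} → only 3 remains.
F2 = 2: row 2 has {1,3,4,5,6}; col 6 has {3,4,6}; box has {1,3,4,5} → only 2 remains.
B3 = 1: row 3 has {2,3,4}; col 2 has {2,4,6}; box has {2,3,4,5,6} → only 1 remains.
D3 = 5: row 3 has {1,2,3,4}; col 4 has {1,2,6}; box has {1,2,3,4,6} → only 5 remains.
E3 = 6: row 3 has {1,2,3,4,5}; col 5 has {1,2,3,5}; box has {1,2,3,4,5} → only 6 remains.
B4 = 5: row 4 has {2,3,6}; col 2 has {1,2,4,6}; box has {2,4,6} → only 5 remains.
C4 = 1: row 4 has {2,3,5,6}; col 3 has {2,3,4,6}; box has {2,6} → only 1 remains.
D4 = 4: row 4 has {1,2,3,5,6}; col 4 has {1,2,5,6}; box has {1,2,6} → only 4 remains.
A5 = 1: row 5 has {2,4,6}; col 1 has {2,3,4,5,6}; box has {2,4,5,6} → only 1 remains.
D5 = 3: row 5 has {1,2,4,6}; col 4 has {1,2,4,5,6}; box has {1,2,4,6} → only 3 remains.
F5 = 5: row 5 has {1,2,3,4,6}; col 6 has {2,3,4,6}; box has {2,3,6} → only 5 remains.
B6 = 3: row 6 has {2,6}; col 2 has {1,2,4,5,6}; box has {1,2,4,5,6} → only 3 remains.
C6 = 5: row 6 has {2,3,6}; col 3 has {1,2,3,4,6}; box has {1,2,3,4,6} → only 5 remains.
E6 = 4: row 6 has {2,3,5,6}; col 5 has {1,2,3,5,6}; box has {2,3,5,6} → only 4 remains.

4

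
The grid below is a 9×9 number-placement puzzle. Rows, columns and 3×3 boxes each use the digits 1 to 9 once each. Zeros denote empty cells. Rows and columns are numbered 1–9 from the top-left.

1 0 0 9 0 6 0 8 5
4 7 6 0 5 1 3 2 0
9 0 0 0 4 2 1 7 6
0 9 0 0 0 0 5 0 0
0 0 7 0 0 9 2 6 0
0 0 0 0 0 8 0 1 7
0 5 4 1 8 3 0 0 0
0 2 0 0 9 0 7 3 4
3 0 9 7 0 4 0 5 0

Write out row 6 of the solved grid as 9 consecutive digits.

243568917

R1C2 = 3 (sole candidate).
R1C3 = 2 (sole candidate).
R1C5 = 7 (sole candidate).
R1C7 = 4 (sole candidate).
R2C4 = 8 (sole candidate).
R2C9 = 9 (sole candidate).
R3C2 = 8 (sole candidate).
R3C3 = 5 (sole candidate).
R3C4 = 3 (sole candidate).
R4C6 = 7 (sole candidate).
R4C8 = 4 (sole candidate).
R6C3 = 3: row 6 has {1,7,8}; col 3 has {2,4,5,6,7,9}; box has {7,9} → only 3 remains.
R6C7 = 9: row 6 has {1,3,7,8}; col 7 has {1,2,3,4,5,7}; box has {1,2,4,5,6,7} → only 9 remains.
R7C7 = 6 (sole candidate).
R7C8 = 9 (sole candidate).
R7C9 = 2 (sole candidate).
R8C6 = 5 (sole candidate).
R9C7 = 8 (sole candidate).
R9C9 = 1 (sole candidate).
R7C1 = 7 (sole candidate).
R8C4 = 6 (sole candidate).
R9C2 = 6 (sole candidate).
R9C5 = 2 (sole candidate).
R4C4 = 2 (sole candidate).
R6C2 = 4: row 6 has {1,3,7,8,9}; col 2 has {2,3,5,6,7,8,9}; box has {3,7,9} → only 4 remains.
R6C4 = 5: row 6 has {1,3,4,7,8,9}; col 4 has {1,2,3,6,7,8,9}; box has {2,7,8,9} → only 5 remains.
R6C5 = 6: row 6 has {1,3,4,5,7,8,9}; col 5 has {2,4,5,7,8,9}; box has {2,5,7,8,9} → only 6 remains.
R8C1 = 8 (sole candidate).
R8C3 = 1 (sole candidate).
R4C1 = 6 (sole candidate).
R4C3 = 8 (sole candidate).
R4C9 = 3 (sole candidate).
R5C1 = 5 (sole candidate).
R5C2 = 1 (sole candidate).
R5C4 = 4 (sole candidate).
R5C5 = 3 (sole candidate).
R5C9 = 8 (sole candidate).
R6C1 = 2: row 6 has {1,3,4,5,6,7,8,9}; col 1 has {1,3,4,5,6,7,8,9}; box has {1,3,4,5,6,7,8,9} → only 2 remains.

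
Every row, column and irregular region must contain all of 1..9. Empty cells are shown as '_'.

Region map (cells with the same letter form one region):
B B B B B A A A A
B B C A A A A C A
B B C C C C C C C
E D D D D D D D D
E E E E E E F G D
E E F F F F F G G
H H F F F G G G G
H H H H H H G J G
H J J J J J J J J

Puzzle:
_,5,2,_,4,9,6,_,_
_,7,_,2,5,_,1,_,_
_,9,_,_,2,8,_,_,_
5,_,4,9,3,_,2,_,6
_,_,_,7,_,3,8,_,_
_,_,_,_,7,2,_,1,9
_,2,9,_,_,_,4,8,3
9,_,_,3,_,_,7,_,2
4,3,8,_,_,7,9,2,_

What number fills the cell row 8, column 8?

row 2, column 6 = 4: row 2 has {1,2,5,7}; col 6 has {2,3,7,8,9}; region has {1,2,5,6,9} → only 4 remains.
row 2, column 9 = 8: row 2 has {1,2,4,5,7}; col 9 has {2,3,6,9}; region has {1,2,4,5,6,9} → only 8 remains.
row 4, column 6 = 1: row 4 has {2,3,4,5,6,9}; col 6 has {2,3,4,7,8,9}; region has {2,3,4,6,9} → only 1 remains.
row 4, column 8 = 7: row 4 has {1,2,3,4,5,6,9}; col 8 has {1,2,8}; region has {1,2,3,4,6,9} → only 7 remains.
row 5, column 9 = 5: row 5 has {3,7,8}; col 9 has {2,3,6,8,9}; region has {1,2,3,4,6,7,9} → only 5 remains.
row 9, column 9 = 1: row 9 has {2,3,4,7,8,9}; col 9 has {2,3,5,6,8,9}; region has {2,3,7,8,9} → only 1 remains.
row 1, column 8 = 3: row 1 has {2,4,5,6,9}; col 8 has {1,2,7,8}; region has {1,2,4,5,6,8,9} → only 3 remains.
row 1, column 9 = 7: row 1 has {2,3,4,5,6,9}; col 9 has {1,2,3,5,6,8,9}; region has {1,2,3,4,5,6,8,9} → only 7 remains.
row 3, column 9 = 4: row 3 has {2,8,9}; col 9 has {1,2,3,5,6,7,8,9}; region has {2,8} → only 4 remains.
row 4, column 2 = 8: row 4 has {1,2,3,4,5,6,7,9}; col 2 has {2,3,5,7,9}; region has {1,2,3,4,5,6,7,9} → only 8 remains.
row 5, column 8 = 6: row 5 has {3,5,7,8}; col 8 has {1,2,3,7,8}; region has {1,2,3,4,7,8,9} → only 6 remains.
row 7, column 6 = 5: row 7 has {2,3,4,8,9}; col 6 has {1,2,3,4,7,8,9}; region has {1,2,3,4,6,7,8,9} → only 5 remains.
row 8, column 6 = 6: row 8 has {2,3,7,9}; col 6 has {1,2,3,4,5,7,8,9}; region has {2,3,4,9} → only 6 remains.
row 9, column 5 = 6: row 9 has {1,2,3,4,7,8,9}; col 5 has {2,3,4,5,7}; region has {1,2,3,7,8,9} → only 6 remains.
row 2, column 8 = 9: row 2 has {1,2,4,5,7,8}; col 8 has {1,2,3,6,7,8}; region has {2,4,8} → only 9 remains.
row 3, column 8 = 5: row 3 has {2,4,8,9}; col 8 has {1,2,3,6,7,8,9}; region has {2,4,8,9} → only 5 remains.
row 5, column 3 = 1: row 5 has {3,5,6,7,8}; col 3 has {2,4,8,9}; region has {3,5,7} → only 1 remains.
row 5, column 5 = 9: row 5 has {1,3,5,6,7,8}; col 5 has {2,3,4,5,6,7}; region has {1,3,5,7} → only 9 remains.
row 7, column 5 = 1: row 7 has {2,3,4,5,8,9}; col 5 has {2,3,4,5,6,7,9}; region has {2,7,8,9} → only 1 remains.
row 8, column 2 = 1: row 8 has {2,3,6,7,9}; col 2 has {2,3,5,7,8,9}; region has {2,3,4,6,9} → only 1 remains.
row 8, column 3 = 5: row 8 has {1,2,3,6,7,9}; col 3 has {1,2,4,8,9}; region has {1,2,3,4,6,9} → only 5 remains.
row 8, column 5 = 8: row 8 has {1,2,3,5,6,7,9}; col 5 has {1,2,3,4,5,6,7,9}; region has {1,2,3,4,5,6,9} → only 8 remains.
row 8, column 8 = 4: row 8 has {1,2,3,5,6,7,8,9}; col 8 has {1,2,3,5,6,7,8,9}; region has {1,2,3,6,7,8,9} → only 4 remains.

4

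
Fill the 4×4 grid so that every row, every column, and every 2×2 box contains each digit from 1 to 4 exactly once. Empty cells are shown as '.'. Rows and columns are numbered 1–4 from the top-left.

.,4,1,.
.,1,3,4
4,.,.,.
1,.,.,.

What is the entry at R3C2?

3

R1C4 = 2 (sole candidate).
R2C1 = 2 (sole candidate).
R3C3 = 2 (sole candidate).
R4C3 = 4 (sole candidate).
R4C4 = 3 (sole candidate).
R1C1 = 3 (sole candidate).
R3C2 = 3: row 3 has {2,4}; col 2 has {1,4}; box has {1,4} → only 3 remains.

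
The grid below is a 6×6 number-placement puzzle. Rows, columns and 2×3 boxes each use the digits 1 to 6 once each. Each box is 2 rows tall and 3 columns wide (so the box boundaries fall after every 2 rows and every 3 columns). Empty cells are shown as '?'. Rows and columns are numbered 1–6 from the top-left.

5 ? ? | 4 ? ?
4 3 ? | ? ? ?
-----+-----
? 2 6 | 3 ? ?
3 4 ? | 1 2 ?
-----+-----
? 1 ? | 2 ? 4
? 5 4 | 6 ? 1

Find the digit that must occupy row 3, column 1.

1

row 1, column 2 = 6: row 1 has {4,5}; col 2 has {1,2,3,4,5}; box has {3,4,5} → only 6 remains.
row 2, column 4 = 5: row 2 has {3,4}; col 4 has {1,2,3,4,6}; box has {4} → only 5 remains.
row 3, column 1 = 1: row 3 has {2,3,6}; col 1 has {3,4,5}; box has {2,3,4,6} → only 1 remains.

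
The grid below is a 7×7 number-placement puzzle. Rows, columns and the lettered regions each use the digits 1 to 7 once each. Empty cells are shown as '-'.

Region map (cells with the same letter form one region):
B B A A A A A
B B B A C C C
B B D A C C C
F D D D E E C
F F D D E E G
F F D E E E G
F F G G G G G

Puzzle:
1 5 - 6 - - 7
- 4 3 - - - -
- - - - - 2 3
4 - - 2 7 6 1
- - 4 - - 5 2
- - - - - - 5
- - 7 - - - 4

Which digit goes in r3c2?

7

r1c3 = 2 (sole candidate).
r2c6 = 7 (sole candidate).
r2c7 = 6 (sole candidate).
r4c2 = 3 (sole candidate).
r4c3 = 5 (sole candidate).
r2c1 = 2 (sole candidate).
r2c5 = 5 (sole candidate).
r3c5 = 4 (sole candidate).
r1c5 = 3 (sole candidate).
r1c6 = 4 (sole candidate).
r2c4 = 1 (sole candidate).
r3c4 = 5 (sole candidate).
r5c4 = 7 (sole candidate).
r5c5 = 1 (sole candidate).
r6c5 = 2 (sole candidate).
r6c6 = 3 (sole candidate).
r7c4 = 3 (sole candidate).
r7c5 = 6 (sole candidate).
r7c6 = 1 (sole candidate).
r5c2 = 6 (sole candidate).
r6c1 = 7 (sole candidate).
r6c2 = 1 (sole candidate).
r6c3 = 6 (sole candidate).
r6c4 = 4 (sole candidate).
r7c1 = 5 (sole candidate).
r7c2 = 2 (sole candidate).
r3c1 = 6 (sole candidate).
r3c2 = 7: row 3 has {2,3,4,5,6}; col 2 has {1,2,3,4,5,6}; region has {1,2,3,4,5,6} → only 7 remains.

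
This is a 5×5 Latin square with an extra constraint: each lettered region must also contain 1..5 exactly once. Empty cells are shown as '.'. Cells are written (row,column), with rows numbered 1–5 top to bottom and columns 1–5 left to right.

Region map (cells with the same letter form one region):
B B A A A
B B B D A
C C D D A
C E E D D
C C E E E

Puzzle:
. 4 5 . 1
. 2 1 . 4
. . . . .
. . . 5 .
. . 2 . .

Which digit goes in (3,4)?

(1,1) = 3: row 1 has {1,4,5}; col 1 has {}; region has {1,2,4} → only 3 remains.
(1,4) = 2: row 1 has {1,3,4,5}; col 4 has {5}; region has {1,4,5} → only 2 remains.
(2,1) = 5: row 2 has {1,2,4}; col 1 has {3}; region has {1,2,3,4} → only 5 remains.
(2,4) = 3: row 2 has {1,2,4,5}; col 4 has {2,5}; region has {5} → only 3 remains.
(3,3) = 4: row 3 has {}; col 3 has {1,2,5}; region has {3,5} → only 4 remains.
(3,4) = 1: row 3 has {4}; col 4 has {2,3,5}; region has {3,4,5} → only 1 remains.

1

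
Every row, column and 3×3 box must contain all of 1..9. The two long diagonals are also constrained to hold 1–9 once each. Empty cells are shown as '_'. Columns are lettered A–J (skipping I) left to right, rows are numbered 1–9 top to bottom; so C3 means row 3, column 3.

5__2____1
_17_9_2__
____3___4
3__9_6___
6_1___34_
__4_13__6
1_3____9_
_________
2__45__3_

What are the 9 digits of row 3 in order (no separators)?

862135974

B1 = 3: in row 1, 3 can only go here (every other open cell in that row sees a 3).
J2 = 3: in row 2, 3 can only go here (every other open cell in that row sees a 3).
D2 = 6: in row 2, 6 can only go here (every other open cell in that row sees a 6).
E4 = 4: in row 4, 4 can only go here (every other open cell in that row sees a 4).
F1 = 4: in row 1, 4 can only go here (every other open cell in that row sees a 4).
A2 = 4: in row 2, 4 can only go here (every other open cell in that row sees a 4).
D8 = 3: in row 8, 3 can only go here (every other open cell in that row sees a 3).
D3 = 1: in column 4, 1 can only go here (every other open cell in that column sees a 1).
H4 = 1: in column 8, 1 can only go here (every other open cell in that column sees a 1).
J5 = 9: in column 9, 9 can only go here (every other open cell in that column sees a 9).
F5 = 2: in box 5, 2 can only go here (every other open cell in that box sees a 2).
G7 = 4: in main diagonal, 4 can only go here (every other open cell in that diagonal sees a 4).
B8 = 4: in row 8, 4 can only go here (every other open cell in that row sees a 4).
G3 = 9: in anti-diagonal, 9 can only go here (every other open cell in that diagonal sees a 9).
A3 = 8: row 3 has {1,3,4,9}; col 1 has {1,2,3,4,5,6}; box has {1,3,4,5,7} → only 8 remains.
C1 = 9: in row 1, 9 can only go here (every other open cell in that row sees a 9).
Singles propagation stalls; B3 is still open with candidates {2,6}.
  Try B3 = 2: this forces C3=6, C9=8, J9=7, E5=8, C8=5, H8=2; then row 6 has no cell left for 2 — contradiction.
So B3 = 6.
C3 = 2: row 3 has {1,3,4,6,8,9}; col 3 has {1,3,4,7,9}; box has {1,3,4,5,6,7,8,9}; main diagonal has {1,3,4,5,9} → only 2 remains.
E7 = 6 (hidden single in row 7).
J7 = 2 (hidden single in row 7).
B4 = 2 (hidden single in row 4).
H6 = 2 (hidden single in row 6).
B7 = 5 (hidden single in row 7).
D5 = 5 (hidden single in row 5).
G6 = 5 (hidden single in row 6).
C4 = 5 (hidden single in row 4).
E8 = 2 (hidden single in row 8).
J8 = 5 (hidden single in row 8).
H8 = 6 (hidden single in main diagonal).
C8 = 8 (sole candidate).
C9 = 6 (sole candidate).
G1 = 6 (hidden single in row 1).
H2 = 5 (hidden single in anti-diagonal).
F2 = 8 (sole candidate).
H3 = 7: row 3 has {1,2,3,4,6,8,9}; col 8 has {1,2,3,4,5,6,9}; box has {1,2,3,4,5,6,9} → only 7 remains.
F7 = 7 (sole candidate).
E1 = 7 (sole candidate).
H1 = 8 (sole candidate).
F3 = 5: row 3 has {1,2,3,4,6,7,8,9}; col 6 has {2,3,4,6,7,8}; box has {1,2,3,4,6,7,8,9} → only 5 remains.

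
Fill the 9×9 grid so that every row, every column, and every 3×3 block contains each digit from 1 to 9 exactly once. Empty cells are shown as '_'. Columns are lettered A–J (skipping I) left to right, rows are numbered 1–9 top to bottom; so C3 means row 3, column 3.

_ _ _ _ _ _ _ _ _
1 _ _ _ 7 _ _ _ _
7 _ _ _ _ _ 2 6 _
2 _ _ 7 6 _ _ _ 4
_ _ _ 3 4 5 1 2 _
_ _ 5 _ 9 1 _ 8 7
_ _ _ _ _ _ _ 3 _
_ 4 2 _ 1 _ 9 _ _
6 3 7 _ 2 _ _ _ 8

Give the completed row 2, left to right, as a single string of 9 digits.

124976853

F4 = 8 (sole candidate).
B6 = 6 (sole candidate).
D6 = 2 (sole candidate).
G6 = 3 (sole candidate).
G4 = 5 (sole candidate).
H4 = 9 (sole candidate).
J5 = 6 (sole candidate).
A6 = 4 (sole candidate).
J8 = 5 (sole candidate).
G9 = 4 (sole candidate).
H9 = 1 (sole candidate).
G2 = 8: row 2 has {1,7}; col 7 has {1,2,3,4,5,9}; box has {2,6} → only 8 remains.
B4 = 1 (sole candidate).
C4 = 3 (sole candidate).
J7 = 2 (sole candidate).
A8 = 8 (sole candidate).
D8 = 6 (sole candidate).
H8 = 7 (sole candidate).
F9 = 9 (sole candidate).
G1 = 7 (sole candidate).
A5 = 9 (sole candidate).
C5 = 8 (sole candidate).
A7 = 5 (sole candidate).
B7 = 9 (sole candidate).
C7 = 1 (sole candidate).
E7 = 8 (sole candidate).
G7 = 6 (sole candidate).
F8 = 3 (sole candidate).
D9 = 5 (sole candidate).
A1 = 3 (sole candidate).
E1 = 5 (sole candidate).
H1 = 4 (sole candidate).
H2 = 5: row 2 has {1,7,8}; col 8 has {1,2,3,4,6,7,8,9}; box has {2,4,6,7,8} → only 5 remains.
E3 = 3 (sole candidate).
F3 = 4 (sole candidate).
B5 = 7 (sole candidate).
D7 = 4 (sole candidate).
F7 = 7 (sole candidate).
B2 = 2: row 2 has {1,5,7,8}; col 2 has {1,3,4,6,7,9}; box has {1,3,7} → only 2 remains.
D2 = 9: row 2 has {1,2,5,7,8}; col 4 has {2,3,4,5,6,7}; box has {3,4,5,7} → only 9 remains.
F2 = 6: row 2 has {1,2,5,7,8,9}; col 6 has {1,3,4,5,7,8,9}; box has {3,4,5,7,9} → only 6 remains.
J2 = 3: row 2 has {1,2,5,6,7,8,9}; col 9 has {2,4,5,6,7,8}; box has {2,4,5,6,7,8} → only 3 remains.
C3 = 9 (sole candidate).
J3 = 1 (sole candidate).
B1 = 8 (sole candidate).
C1 = 6 (sole candidate).
D1 = 1 (sole candidate).
F1 = 2 (sole candidate).
J1 = 9 (sole candidate).
C2 = 4: row 2 has {1,2,3,5,6,7,8,9}; col 3 has {1,2,3,5,6,7,8,9}; box has {1,2,3,6,7,8,9} → only 4 remains.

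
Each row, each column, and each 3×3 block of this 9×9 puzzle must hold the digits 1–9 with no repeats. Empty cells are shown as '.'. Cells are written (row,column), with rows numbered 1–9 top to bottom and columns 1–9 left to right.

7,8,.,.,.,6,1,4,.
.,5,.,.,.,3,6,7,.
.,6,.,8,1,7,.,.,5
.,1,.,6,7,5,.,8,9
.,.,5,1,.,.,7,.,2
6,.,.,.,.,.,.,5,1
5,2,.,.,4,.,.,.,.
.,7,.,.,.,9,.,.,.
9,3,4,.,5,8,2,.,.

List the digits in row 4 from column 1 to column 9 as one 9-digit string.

312675489

(1,9) = 3: row 1 has {1,4,6,7,8}; col 9 has {1,2,5,9}; box has {1,4,5,6,7} → only 3 remains.
(2,9) = 8: row 2 has {3,5,6,7}; col 9 has {1,2,3,5,9}; box has {1,3,4,5,6,7} → only 8 remains.
(3,7) = 9: row 3 has {1,5,6,7,8}; col 7 has {1,2,6,7}; box has {1,3,4,5,6,7,8} → only 9 remains.
(3,8) = 2: row 3 has {1,5,6,7,8,9}; col 8 has {4,5,7,8}; box has {1,3,4,5,6,7,8,9} → only 2 remains.
(5,6) = 4: row 5 has {1,2,5,7}; col 6 has {3,5,6,7,8,9}; box has {1,5,6,7} → only 4 remains.
(6,6) = 2: row 6 has {1,5,6}; col 6 has {3,4,5,6,7,8,9}; box has {1,4,5,6,7} → only 2 remains.
(7,6) = 1: row 7 has {2,4,5}; col 6 has {2,3,4,5,6,7,8,9}; box has {4,5,8,9} → only 1 remains.
(9,4) = 7: row 9 has {2,3,4,5,8,9}; col 4 has {1,6,8}; box has {1,4,5,8,9} → only 7 remains.
(9,9) = 6: row 9 has {2,3,4,5,7,8,9}; col 9 has {1,2,3,5,8,9}; box has {2} → only 6 remains.
(3,3) = 3: row 3 has {1,2,5,6,7,8,9}; col 3 has {4,5}; box has {5,6,7,8} → only 3 remains.
(4,3) = 2: row 4 has {1,5,6,7,8,9}; col 3 has {3,4,5}; box has {1,5,6} → only 2 remains.
(5,2) = 9: row 5 has {1,2,4,5,7}; col 2 has {1,2,3,5,6,7,8}; box has {1,2,5,6} → only 9 remains.
(6,2) = 4: row 6 has {1,2,5,6}; col 2 has {1,2,3,5,6,7,8,9}; box has {1,2,5,6,9} → only 4 remains.
(6,7) = 3: row 6 has {1,2,4,5,6}; col 7 has {1,2,6,7,9}; box has {1,2,5,7,8,9} → only 3 remains.
(7,4) = 3: row 7 has {1,2,4,5}; col 4 has {1,6,7,8}; box has {1,4,5,7,8,9} → only 3 remains.
(7,7) = 8: row 7 has {1,2,3,4,5}; col 7 has {1,2,3,6,7,9}; box has {2,6} → only 8 remains.
(7,8) = 9: row 7 has {1,2,3,4,5,8}; col 8 has {2,4,5,7,8}; box has {2,6,8} → only 9 remains.
(7,9) = 7: row 7 has {1,2,3,4,5,8,9}; col 9 has {1,2,3,5,6,8,9}; box has {2,6,8,9} → only 7 remains.
(8,4) = 2: row 8 has {7,9}; col 4 has {1,3,6,7,8}; box has {1,3,4,5,7,8,9} → only 2 remains.
(8,5) = 6: row 8 has {2,7,9}; col 5 has {1,4,5,7}; box has {1,2,3,4,5,7,8,9} → only 6 remains.
(8,9) = 4: row 8 has {2,6,7,9}; col 9 has {1,2,3,5,6,7,8,9}; box has {2,6,7,8,9} → only 4 remains.
(9,8) = 1: row 9 has {2,3,4,5,6,7,8,9}; col 8 has {2,4,5,7,8,9}; box has {2,4,6,7,8,9} → only 1 remains.
(1,3) = 9: row 1 has {1,3,4,6,7,8}; col 3 has {2,3,4,5}; box has {3,5,6,7,8} → only 9 remains.
(1,4) = 5: row 1 has {1,3,4,6,7,8,9}; col 4 has {1,2,3,6,7,8}; box has {1,3,6,7,8} → only 5 remains.
(1,5) = 2: row 1 has {1,3,4,5,6,7,8,9}; col 5 has {1,4,5,6,7}; box has {1,3,5,6,7,8} → only 2 remains.
(2,3) = 1: row 2 has {3,5,6,7,8}; col 3 has {2,3,4,5,9}; box has {3,5,6,7,8,9} → only 1 remains.
(2,5) = 9: row 2 has {1,3,5,6,7,8}; col 5 has {1,2,4,5,6,7}; box has {1,2,3,5,6,7,8} → only 9 remains.
(3,1) = 4: row 3 has {1,2,3,5,6,7,8,9}; col 1 has {5,6,7,9}; box has {1,3,5,6,7,8,9} → only 4 remains.
(4,1) = 3: row 4 has {1,2,5,6,7,8,9}; col 1 has {4,5,6,7,9}; box has {1,2,4,5,6,9} → only 3 remains.
(4,7) = 4: row 4 has {1,2,3,5,6,7,8,9}; col 7 has {1,2,3,6,7,8,9}; box has {1,2,3,5,7,8,9} → only 4 remains.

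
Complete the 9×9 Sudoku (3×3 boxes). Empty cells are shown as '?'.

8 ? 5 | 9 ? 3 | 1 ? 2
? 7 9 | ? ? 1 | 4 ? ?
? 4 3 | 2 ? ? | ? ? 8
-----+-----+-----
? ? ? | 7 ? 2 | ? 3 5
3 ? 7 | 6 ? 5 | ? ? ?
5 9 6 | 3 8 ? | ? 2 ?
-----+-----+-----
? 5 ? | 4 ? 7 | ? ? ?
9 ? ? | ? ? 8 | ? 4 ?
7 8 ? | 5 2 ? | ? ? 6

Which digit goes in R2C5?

R1C2 = 6 (sole candidate).
R1C8 = 7 (sole candidate).
R2C1 = 2 (sole candidate).
R2C4 = 8 (sole candidate).
R2C9 = 3 (sole candidate).
R3C1 = 1 (sole candidate).
R3C6 = 6 (sole candidate).
R4C1 = 4 (sole candidate).
R4C2 = 1 (sole candidate).
R4C3 = 8 (sole candidate).
R4C5 = 9 (sole candidate).
R4C7 = 6 (sole candidate).
R5C2 = 2 (sole candidate).
R6C6 = 4 (sole candidate).
R6C7 = 7 (sole candidate).
R6C9 = 1 (sole candidate).
R7C1 = 6 (sole candidate).
R7C9 = 9 (sole candidate).
R8C2 = 3 (sole candidate).
R8C4 = 1 (sole candidate).
R8C5 = 6 (sole candidate).
R8C9 = 7 (sole candidate).
R9C6 = 9 (sole candidate).
R9C7 = 3 (sole candidate).
R9C8 = 1 (sole candidate).
R1C5 = 4 (sole candidate).
R2C5 = 5: row 2 has {1,2,3,4,7,8,9}; col 5 has {2,4,6,8,9}; box has {1,2,3,4,6,8,9} → only 5 remains.

5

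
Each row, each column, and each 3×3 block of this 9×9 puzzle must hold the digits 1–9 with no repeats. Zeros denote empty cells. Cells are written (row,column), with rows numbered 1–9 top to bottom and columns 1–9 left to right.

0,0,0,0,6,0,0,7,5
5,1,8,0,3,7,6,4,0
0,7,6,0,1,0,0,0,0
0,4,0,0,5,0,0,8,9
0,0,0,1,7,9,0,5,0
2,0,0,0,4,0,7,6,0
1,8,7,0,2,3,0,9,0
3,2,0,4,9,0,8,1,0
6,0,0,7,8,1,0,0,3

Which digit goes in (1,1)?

(2,9) = 2: row 2 has {1,3,4,5,6,7,8}; col 9 has {3,5,9}; box has {4,5,6,7} → only 2 remains.
(3,8) = 3: row 3 has {1,6,7}; col 8 has {1,4,5,6,7,8,9}; box has {2,4,5,6,7} → only 3 remains.
(3,9) = 8: row 3 has {1,3,6,7}; col 9 has {2,3,5,9}; box has {2,3,4,5,6,7} → only 8 remains.
(4,1) = 7: row 4 has {4,5,8,9}; col 1 has {1,2,3,5,6}; box has {2,4} → only 7 remains.
(5,1) = 8: row 5 has {1,5,7,9}; col 1 has {1,2,3,5,6,7}; box has {2,4,7} → only 8 remains.
(5,3) = 3: row 5 has {1,5,7,8,9}; col 3 has {6,7,8}; box has {2,4,7,8} → only 3 remains.
(5,9) = 4: row 5 has {1,3,5,7,8,9}; col 9 has {2,3,5,8,9}; box has {5,6,7,8,9} → only 4 remains.
(6,6) = 8: row 6 has {2,4,6,7}; col 6 has {1,3,7,9}; box has {1,4,5,7,9} → only 8 remains.
(6,9) = 1: row 6 has {2,4,6,7,8}; col 9 has {2,3,4,5,8,9}; box has {4,5,6,7,8,9} → only 1 remains.
(7,9) = 6: row 7 has {1,2,3,7,8,9}; col 9 has {1,2,3,4,5,8,9}; box has {1,3,8,9} → only 6 remains.
(8,3) = 5: row 8 has {1,2,3,4,8,9}; col 3 has {3,6,7,8}; box has {1,2,3,6,7,8} → only 5 remains.
(8,6) = 6: row 8 has {1,2,3,4,5,8,9}; col 6 has {1,3,7,8,9}; box has {1,2,3,4,7,8,9} → only 6 remains.
(8,9) = 7: row 8 has {1,2,3,4,5,6,8,9}; col 9 has {1,2,3,4,5,6,8,9}; box has {1,3,6,8,9} → only 7 remains.
(9,2) = 9: row 9 has {1,3,6,7,8}; col 2 has {1,2,4,7,8}; box has {1,2,3,5,6,7,8} → only 9 remains.
(9,3) = 4: row 9 has {1,3,6,7,8,9}; col 3 has {3,5,6,7,8}; box has {1,2,3,5,6,7,8,9} → only 4 remains.
(9,8) = 2: row 9 has {1,3,4,6,7,8,9}; col 8 has {1,3,4,5,6,7,8,9}; box has {1,3,6,7,8,9} → only 2 remains.
(1,2) = 3: row 1 has {5,6,7}; col 2 has {1,2,4,7,8,9}; box has {1,5,6,7,8} → only 3 remains.
(2,4) = 9: row 2 has {1,2,3,4,5,6,7,8}; col 4 has {1,4,7}; box has {1,3,6,7} → only 9 remains.
(3,7) = 9: row 3 has {1,3,6,7,8}; col 7 has {6,7,8}; box has {2,3,4,5,6,7,8} → only 9 remains.
(4,3) = 1: row 4 has {4,5,7,8,9}; col 3 has {3,4,5,6,7,8}; box has {2,3,4,7,8} → only 1 remains.
(4,6) = 2: row 4 has {1,4,5,7,8,9}; col 6 has {1,3,6,7,8,9}; box has {1,4,5,7,8,9} → only 2 remains.
(4,7) = 3: row 4 has {1,2,4,5,7,8,9}; col 7 has {6,7,8,9}; box has {1,4,5,6,7,8,9} → only 3 remains.
(5,2) = 6: row 5 has {1,3,4,5,7,8,9}; col 2 has {1,2,3,4,7,8,9}; box has {1,2,3,4,7,8} → only 6 remains.
(5,7) = 2: row 5 has {1,3,4,5,6,7,8,9}; col 7 has {3,6,7,8,9}; box has {1,3,4,5,6,7,8,9} → only 2 remains.
(6,2) = 5: row 6 has {1,2,4,6,7,8}; col 2 has {1,2,3,4,6,7,8,9}; box has {1,2,3,4,6,7,8} → only 5 remains.
(6,3) = 9: row 6 has {1,2,4,5,6,7,8}; col 3 has {1,3,4,5,6,7,8}; box has {1,2,3,4,5,6,7,8} → only 9 remains.
(6,4) = 3: row 6 has {1,2,4,5,6,7,8,9}; col 4 has {1,4,7,9}; box has {1,2,4,5,7,8,9} → only 3 remains.
(7,4) = 5: row 7 has {1,2,3,6,7,8,9}; col 4 has {1,3,4,7,9}; box has {1,2,3,4,6,7,8,9} → only 5 remains.
(7,7) = 4: row 7 has {1,2,3,5,6,7,8,9}; col 7 has {2,3,6,7,8,9}; box has {1,2,3,6,7,8,9} → only 4 remains.
(9,7) = 5: row 9 has {1,2,3,4,6,7,8,9}; col 7 has {2,3,4,6,7,8,9}; box has {1,2,3,4,6,7,8,9} → only 5 remains.
(1,3) = 2: row 1 has {3,5,6,7}; col 3 has {1,3,4,5,6,7,8,9}; box has {1,3,5,6,7,8} → only 2 remains.
(1,4) = 8: row 1 has {2,3,5,6,7}; col 4 has {1,3,4,5,7,9}; box has {1,3,6,7,9} → only 8 remains.
(1,6) = 4: row 1 has {2,3,5,6,7,8}; col 6 has {1,2,3,6,7,8,9}; box has {1,3,6,7,8,9} → only 4 remains.
(1,7) = 1: row 1 has {2,3,4,5,6,7,8}; col 7 has {2,3,4,5,6,7,8,9}; box has {2,3,4,5,6,7,8,9} → only 1 remains.
(3,1) = 4: row 3 has {1,3,6,7,8,9}; col 1 has {1,2,3,5,6,7,8}; box has {1,2,3,5,6,7,8} → only 4 remains.
(3,4) = 2: row 3 has {1,3,4,6,7,8,9}; col 4 has {1,3,4,5,7,8,9}; box has {1,3,4,6,7,8,9} → only 2 remains.
(3,6) = 5: row 3 has {1,2,3,4,6,7,8,9}; col 6 has {1,2,3,4,6,7,8,9}; box has {1,2,3,4,6,7,8,9} → only 5 remains.
(4,4) = 6: row 4 has {1,2,3,4,5,7,8,9}; col 4 has {1,2,3,4,5,7,8,9}; box has {1,2,3,4,5,7,8,9} → only 6 remains.
(1,1) = 9: row 1 has {1,2,3,4,5,6,7,8}; col 1 has {1,2,3,4,5,6,7,8}; box has {1,2,3,4,5,6,7,8} → only 9 remains.

9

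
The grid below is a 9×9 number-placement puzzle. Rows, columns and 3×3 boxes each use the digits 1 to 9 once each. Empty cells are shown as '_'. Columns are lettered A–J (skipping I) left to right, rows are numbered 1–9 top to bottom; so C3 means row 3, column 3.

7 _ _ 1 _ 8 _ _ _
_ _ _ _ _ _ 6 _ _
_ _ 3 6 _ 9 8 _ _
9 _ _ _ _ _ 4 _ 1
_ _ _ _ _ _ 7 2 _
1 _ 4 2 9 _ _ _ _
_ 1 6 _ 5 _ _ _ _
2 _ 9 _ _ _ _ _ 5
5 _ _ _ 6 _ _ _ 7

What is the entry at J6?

6

A3 = 4 (sole candidate).
J3 = 2 (sole candidate).
C9 = 8 (sole candidate).
A2 = 8 (sole candidate).
B3 = 5 (sole candidate).
E3 = 7 (sole candidate).
H3 = 1 (sole candidate).
C5 = 5 (sole candidate).
A7 = 3 (sole candidate).
B9 = 4 (sole candidate).
C1 = 2 (sole candidate).
B2 = 9 (sole candidate).
C2 = 1 (sole candidate).
C4 = 7 (sole candidate).
A5 = 6 (sole candidate).
B8 = 7 (sole candidate).
B1 = 6 (sole candidate).
H2 = 7 (hidden single in row 2).
B4 = 2 (hidden single in row 4).
J5 = 9 (hidden single in row 5).
F6 = 7 (hidden single in row 6).
D7 = 7 (hidden single in row 7).
H8 = 6 (hidden single in row 8).
F4 = 6 (hidden single in row 4).
J6 = 6: in row 6, 6 can only go here (every other open cell in that row sees a 6).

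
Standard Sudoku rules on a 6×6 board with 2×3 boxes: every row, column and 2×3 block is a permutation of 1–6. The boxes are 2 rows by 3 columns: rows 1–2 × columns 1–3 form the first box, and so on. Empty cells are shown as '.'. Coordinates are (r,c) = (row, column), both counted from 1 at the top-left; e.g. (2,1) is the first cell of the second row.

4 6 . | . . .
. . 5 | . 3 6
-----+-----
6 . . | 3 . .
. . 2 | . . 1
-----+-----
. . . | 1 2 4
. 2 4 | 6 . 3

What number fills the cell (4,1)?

3

(2,2) = 1 (sole candidate).
(3,3) = 1 (sole candidate).
(6,5) = 5 (sole candidate).
(1,3) = 3 (sole candidate).
(1,5) = 1 (sole candidate).
(2,1) = 2 (sole candidate).
(2,4) = 4 (sole candidate).
(3,5) = 4 (sole candidate).
(4,4) = 5 (sole candidate).
(4,5) = 6 (sole candidate).
(5,3) = 6 (sole candidate).
(6,1) = 1 (sole candidate).
(1,4) = 2 (sole candidate).
(1,6) = 5 (sole candidate).
(3,2) = 5 (sole candidate).
(3,6) = 2 (sole candidate).
(4,1) = 3: row 4 has {1,2,5,6}; col 1 has {1,2,4,6}; box has {1,2,5,6} → only 3 remains.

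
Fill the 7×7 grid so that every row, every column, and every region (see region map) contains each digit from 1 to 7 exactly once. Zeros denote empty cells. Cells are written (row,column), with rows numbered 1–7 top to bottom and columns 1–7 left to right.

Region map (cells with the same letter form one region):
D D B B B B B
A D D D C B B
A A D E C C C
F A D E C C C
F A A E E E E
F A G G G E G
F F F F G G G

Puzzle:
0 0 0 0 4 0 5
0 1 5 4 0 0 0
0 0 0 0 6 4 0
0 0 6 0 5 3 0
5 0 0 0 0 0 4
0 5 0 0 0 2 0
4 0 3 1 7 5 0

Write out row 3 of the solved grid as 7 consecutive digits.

(2,5) = 2: row 2 has {1,4,5}; col 5 has {4,5,6,7}; region has {3,4,5,6} → only 2 remains.
(4,4) = 7: row 4 has {3,5,6}; col 4 has {1,4}; region has {2,4} → only 7 remains.
(4,7) = 1: row 4 has {3,5,6,7}; col 7 has {4,5}; region has {2,3,4,5,6} → only 1 remains.
(3,7) = 7: row 3 has {4,6}; col 7 has {1,4,5}; region has {1,2,3,4,5,6} → only 7 remains.
(4,1) = 2: row 4 has {1,3,5,6,7}; col 1 has {4,5}; region has {1,3,4,5} → only 2 remains.
(4,2) = 4: row 4 has {1,2,3,5,6,7}; col 2 has {1,5}; region has {5} → only 4 remains.
(7,2) = 6: row 7 has {1,3,4,5,7}; col 2 has {1,4,5}; region has {1,2,3,4,5} → only 6 remains.
(7,7) = 2: row 7 has {1,3,4,5,6,7}; col 7 has {1,4,5,7}; region has {5,7} → only 2 remains.
(3,3) = 2: row 3 has {4,6,7}; col 3 has {3,5,6}; region has {1,4,5,6} → only 2 remains.
(6,1) = 7: row 6 has {2,5}; col 1 has {2,4,5}; region has {1,2,3,4,5,6} → only 7 remains.
(1,1) = 3: row 1 has {4,5}; col 1 has {2,4,5,7}; region has {1,2,4,5,6} → only 3 remains.
(1,2) = 7: row 1 has {3,4,5}; col 2 has {1,4,5,6}; region has {1,2,3,4,5,6} → only 7 remains.
(1,3) = 1: row 1 has {3,4,5,7}; col 3 has {2,3,5,6}; region has {4,5} → only 1 remains.
(1,6) = 6: row 1 has {1,3,4,5,7}; col 6 has {2,3,4,5}; region has {1,4,5} → only 6 remains.
(2,1) = 6: row 2 has {1,2,4,5}; col 1 has {2,3,4,5,7}; region has {4,5} → only 6 remains.
(2,6) = 7: row 2 has {1,2,4,5,6}; col 6 has {2,3,4,5,6}; region has {1,4,5,6} → only 7 remains.
(2,7) = 3: row 2 has {1,2,4,5,6,7}; col 7 has {1,2,4,5,7}; region has {1,4,5,6,7} → only 3 remains.
(3,1) = 1: row 3 has {2,4,6,7}; col 1 has {2,3,4,5,6,7}; region has {4,5,6} → only 1 remains.
(3,2) = 3: row 3 has {1,2,4,6,7}; col 2 has {1,4,5,6,7}; region has {1,4,5,6} → only 3 remains.
(3,4) = 5: row 3 has {1,2,3,4,6,7}; col 4 has {1,4,7}; region has {2,4,7} → only 5 remains.

1325647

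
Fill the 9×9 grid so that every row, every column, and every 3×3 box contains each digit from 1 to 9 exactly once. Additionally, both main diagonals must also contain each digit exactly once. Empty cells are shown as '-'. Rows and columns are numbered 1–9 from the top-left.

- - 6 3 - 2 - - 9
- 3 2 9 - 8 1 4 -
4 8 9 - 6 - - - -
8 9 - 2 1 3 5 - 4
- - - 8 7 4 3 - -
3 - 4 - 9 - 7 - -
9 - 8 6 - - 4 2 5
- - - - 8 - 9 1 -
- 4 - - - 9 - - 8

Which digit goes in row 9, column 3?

row 1, column 1 = 5 (sole candidate).
row 1, column 5 = 4 (sole candidate).
row 1, column 7 = 8 (sole candidate).
row 1, column 8 = 7 (sole candidate).
row 2, column 1 = 7 (sole candidate).
row 2, column 5 = 5 (sole candidate).
row 2, column 9 = 6 (sole candidate).
row 3, column 7 = 2 (sole candidate).
row 3, column 9 = 3 (sole candidate).
row 4, column 3 = 7 (sole candidate).
row 4, column 8 = 6 (sole candidate).
row 5, column 8 = 9 (sole candidate).
row 6, column 4 = 5 (sole candidate).
row 6, column 6 = 6 (sole candidate).
row 6, column 8 = 8 (sole candidate).
row 7, column 5 = 3 (sole candidate).
row 8, column 2 = 6 (sole candidate).
row 8, column 9 = 7 (sole candidate).
row 9, column 1 = 1 (sole candidate).
row 9, column 4 = 7 (sole candidate).
row 9, column 5 = 2 (sole candidate).
row 9, column 7 = 6 (sole candidate).
row 9, column 8 = 3 (sole candidate).
row 1, column 2 = 1 (sole candidate).
row 3, column 4 = 1 (sole candidate).
row 3, column 6 = 7 (sole candidate).
row 3, column 8 = 5 (sole candidate).
row 6, column 2 = 2 (sole candidate).
row 6, column 9 = 1 (sole candidate).
row 7, column 2 = 7 (sole candidate).
row 7, column 6 = 1 (sole candidate).
row 8, column 1 = 2 (sole candidate).
row 8, column 4 = 4 (sole candidate).
row 8, column 6 = 5 (sole candidate).
row 9, column 3 = 5: row 9 has {1,2,3,4,6,7,8,9}; col 3 has {2,4,6,7,8,9}; box has {1,2,4,6,7,8,9} → only 5 remains.

5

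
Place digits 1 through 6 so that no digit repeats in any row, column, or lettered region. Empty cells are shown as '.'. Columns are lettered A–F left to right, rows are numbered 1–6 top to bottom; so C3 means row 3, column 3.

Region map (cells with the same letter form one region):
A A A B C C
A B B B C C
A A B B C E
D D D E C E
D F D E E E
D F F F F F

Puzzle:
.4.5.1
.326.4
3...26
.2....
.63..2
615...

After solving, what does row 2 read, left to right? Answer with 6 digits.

A1 = 2 (sole candidate).
C1 = 6 (sole candidate).
E1 = 3 (sole candidate).
E2 = 5: row 2 has {2,3,4,6}; col 5 has {2,3}; region has {1,2,3,4} → only 5 remains.
B3 = 5 (sole candidate).
E4 = 6 (sole candidate).
E6 = 4 (sole candidate).
F6 = 3 (sole candidate).
A2 = 1: row 2 has {2,3,4,5,6}; col 1 has {2,3,6}; region has {2,3,4,5,6} → only 1 remains.

132654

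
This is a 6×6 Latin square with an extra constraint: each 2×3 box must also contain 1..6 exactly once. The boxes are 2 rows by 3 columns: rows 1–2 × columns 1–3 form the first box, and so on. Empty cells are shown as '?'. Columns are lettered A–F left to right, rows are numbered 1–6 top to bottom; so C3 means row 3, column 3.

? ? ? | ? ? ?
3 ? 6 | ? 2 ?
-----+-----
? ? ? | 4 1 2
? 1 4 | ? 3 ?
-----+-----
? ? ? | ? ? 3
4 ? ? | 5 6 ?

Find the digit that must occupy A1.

1

D2 = 1 (sole candidate).
D4 = 6 (sole candidate).
F4 = 5 (sole candidate).
D5 = 2 (sole candidate).
E5 = 4 (sole candidate).
F6 = 1 (sole candidate).
D1 = 3 (sole candidate).
E1 = 5 (sole candidate).
F2 = 4 (sole candidate).
A4 = 2 (sole candidate).
A1 = 1: row 1 has {3,5}; col 1 has {2,3,4}; box has {3,6} → only 1 remains.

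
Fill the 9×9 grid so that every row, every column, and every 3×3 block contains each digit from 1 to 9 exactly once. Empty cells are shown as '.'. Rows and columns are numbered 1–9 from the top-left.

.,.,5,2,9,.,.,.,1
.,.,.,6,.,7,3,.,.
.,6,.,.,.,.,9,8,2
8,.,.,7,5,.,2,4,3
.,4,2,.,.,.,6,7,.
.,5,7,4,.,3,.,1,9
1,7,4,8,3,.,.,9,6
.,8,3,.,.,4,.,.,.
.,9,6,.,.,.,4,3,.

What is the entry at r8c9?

r1c2 = 3: row 1 has {1,2,5,9}; col 2 has {4,5,6,7,8,9}; box has {5,6} → only 3 remains.
r1c6 = 8: row 1 has {1,2,3,5,9}; col 6 has {3,4,7}; box has {2,6,7,9} → only 8 remains.
r1c7 = 7: row 1 has {1,2,3,5,8,9}; col 7 has {2,3,4,6,9}; box has {1,2,3,8,9} → only 7 remains.
r1c8 = 6: row 1 has {1,2,3,5,7,8,9}; col 8 has {1,3,4,7,8,9}; box has {1,2,3,7,8,9} → only 6 remains.
r2c8 = 5: row 2 has {3,6,7}; col 8 has {1,3,4,6,7,8,9}; box has {1,2,3,6,7,8,9} → only 5 remains.
r2c9 = 4: row 2 has {3,5,6,7}; col 9 has {1,2,3,6,9}; box has {1,2,3,5,6,7,8,9} → only 4 remains.
r3c3 = 1: row 3 has {2,6,8,9}; col 3 has {2,3,4,5,6,7}; box has {3,5,6} → only 1 remains.
r3c5 = 4: row 3 has {1,2,6,8,9}; col 5 has {3,5,9}; box has {2,6,7,8,9} → only 4 remains.
r3c6 = 5: row 3 has {1,2,4,6,8,9}; col 6 has {3,4,7,8}; box has {2,4,6,7,8,9} → only 5 remains.
r4c2 = 1: row 4 has {2,3,4,5,7,8}; col 2 has {3,4,5,6,7,8,9}; box has {2,4,5,7,8} → only 1 remains.
r4c3 = 9: row 4 has {1,2,3,4,5,7,8}; col 3 has {1,2,3,4,5,6,7}; box has {1,2,4,5,7,8} → only 9 remains.
r4c6 = 6: row 4 has {1,2,3,4,5,7,8,9}; col 6 has {3,4,5,7,8}; box has {3,4,5,7} → only 6 remains.
r5c1 = 3: row 5 has {2,4,6,7}; col 1 has {1,8}; box has {1,2,4,5,7,8,9} → only 3 remains.
r6c1 = 6: row 6 has {1,3,4,5,7,9}; col 1 has {1,3,8}; box has {1,2,3,4,5,7,8,9} → only 6 remains.
r6c7 = 8: row 6 has {1,3,4,5,6,7,9}; col 7 has {2,3,4,6,7,9}; box has {1,2,3,4,6,7,9} → only 8 remains.
r7c6 = 2: row 7 has {1,3,4,6,7,8,9}; col 6 has {3,4,5,6,7,8}; box has {3,4,8} → only 2 remains.
r7c7 = 5: row 7 has {1,2,3,4,6,7,8,9}; col 7 has {2,3,4,6,7,8,9}; box has {3,4,6,9} → only 5 remains.
r8c7 = 1: row 8 has {3,4,8}; col 7 has {2,3,4,5,6,7,8,9}; box has {3,4,5,6,9} → only 1 remains.
r8c8 = 2: row 8 has {1,3,4,8}; col 8 has {1,3,4,5,6,7,8,9}; box has {1,3,4,5,6,9} → only 2 remains.
r8c9 = 7: row 8 has {1,2,3,4,8}; col 9 has {1,2,3,4,6,9}; box has {1,2,3,4,5,6,9} → only 7 remains.

7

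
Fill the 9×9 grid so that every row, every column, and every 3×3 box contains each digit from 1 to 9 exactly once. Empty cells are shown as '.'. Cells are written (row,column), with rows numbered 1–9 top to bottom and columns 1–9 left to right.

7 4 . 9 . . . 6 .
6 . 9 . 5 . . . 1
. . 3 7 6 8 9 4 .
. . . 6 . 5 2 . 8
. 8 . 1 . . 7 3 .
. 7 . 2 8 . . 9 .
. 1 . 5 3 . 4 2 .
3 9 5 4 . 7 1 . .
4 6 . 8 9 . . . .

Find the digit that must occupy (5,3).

6

(2,2) = 2 (sole candidate).
(2,4) = 3 (sole candidate).
(2,6) = 4 (sole candidate).
(2,7) = 8 (sole candidate).
(2,8) = 7 (sole candidate).
(3,2) = 5 (sole candidate).
(3,9) = 2 (sole candidate).
(4,2) = 3 (sole candidate).
(4,8) = 1 (sole candidate).
(5,5) = 4 (sole candidate).
(5,6) = 9 (sole candidate).
(6,6) = 3 (sole candidate).
(7,1) = 8 (sole candidate).
(7,3) = 7 (sole candidate).
(7,6) = 6 (sole candidate).
(7,9) = 9 (sole candidate).
(8,5) = 2 (sole candidate).
(8,8) = 8 (sole candidate).
(8,9) = 6 (sole candidate).
(9,3) = 2 (sole candidate).
(9,6) = 1 (sole candidate).
(9,8) = 5 (sole candidate).
(1,5) = 1 (sole candidate).
(1,6) = 2 (sole candidate).
(3,1) = 1 (sole candidate).
(4,1) = 9 (sole candidate).
(4,3) = 4 (sole candidate).
(4,5) = 7 (sole candidate).
(5,3) = 6: row 5 has {1,3,4,7,8,9}; col 3 has {2,3,4,5,7,9}; box has {3,4,7,8,9} → only 6 remains.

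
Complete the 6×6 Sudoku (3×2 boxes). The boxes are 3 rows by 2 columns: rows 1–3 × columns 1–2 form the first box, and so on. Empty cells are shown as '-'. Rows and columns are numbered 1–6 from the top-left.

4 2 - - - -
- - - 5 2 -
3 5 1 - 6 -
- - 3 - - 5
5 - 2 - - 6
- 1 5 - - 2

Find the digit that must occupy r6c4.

r1c3 = 6: row 1 has {2,4}; col 3 has {1,2,3,5}; box has {1,5} → only 6 remains.
r1c4 = 3: row 1 has {2,4,6}; col 4 has {5}; box has {1,5,6} → only 3 remains.
r1c6 = 1: row 1 has {2,3,4,6}; col 6 has {2,5,6}; box has {2,6} → only 1 remains.
r2c2 = 6: row 2 has {2,5}; col 2 has {1,2,5}; box has {2,3,4,5} → only 6 remains.
r2c3 = 4: row 2 has {2,5,6}; col 3 has {1,2,3,5,6}; box has {1,3,5,6} → only 4 remains.
r2c6 = 3: row 2 has {2,4,5,6}; col 6 has {1,2,5,6}; box has {1,2,6} → only 3 remains.
r3c4 = 2: row 3 has {1,3,5,6}; col 4 has {3,5}; box has {1,3,4,5,6} → only 2 remains.
r3c6 = 4: row 3 has {1,2,3,5,6}; col 6 has {1,2,3,5,6}; box has {1,2,3,6} → only 4 remains.
r4c2 = 4: row 4 has {3,5}; col 2 has {1,2,5,6}; box has {1,5} → only 4 remains.
r4c5 = 1: row 4 has {3,4,5}; col 5 has {2,6}; box has {2,5,6} → only 1 remains.
r5c2 = 3: row 5 has {2,5,6}; col 2 has {1,2,4,5,6}; box has {1,4,5} → only 3 remains.
r5c5 = 4: row 5 has {2,3,5,6}; col 5 has {1,2,6}; box has {1,2,5,6} → only 4 remains.
r6c1 = 6: row 6 has {1,2,5}; col 1 has {3,4,5}; box has {1,3,4,5} → only 6 remains.
r6c4 = 4: row 6 has {1,2,5,6}; col 4 has {2,3,5}; box has {2,3,5} → only 4 remains.

4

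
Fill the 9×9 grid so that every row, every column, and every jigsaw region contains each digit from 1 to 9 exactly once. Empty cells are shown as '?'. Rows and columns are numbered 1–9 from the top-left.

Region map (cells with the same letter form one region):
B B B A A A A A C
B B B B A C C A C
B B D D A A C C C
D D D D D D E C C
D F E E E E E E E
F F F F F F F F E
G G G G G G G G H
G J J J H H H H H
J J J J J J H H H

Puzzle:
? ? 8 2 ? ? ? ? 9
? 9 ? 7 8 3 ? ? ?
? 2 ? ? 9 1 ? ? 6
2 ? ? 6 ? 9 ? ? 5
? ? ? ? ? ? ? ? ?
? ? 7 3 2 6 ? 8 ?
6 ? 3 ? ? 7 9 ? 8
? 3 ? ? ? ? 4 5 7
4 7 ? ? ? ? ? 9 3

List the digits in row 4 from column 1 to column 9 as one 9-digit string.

281639745

row 8, column 6 = 2 (sole candidate).
row 3, column 1 = 3 (hidden single in row 3).
row 6, column 1 = 9 (hidden single in row 6).
row 7, column 8 = 2 (hidden single in row 7).
row 9, column 3 = 2 (hidden single in row 9).
row 5, column 1 = 7 (hidden single in column 1).
row 8, column 1 = 8 (hidden single in column 1).
row 1, column 2 = 6 (hidden single in column 2).
row 4, column 2 = 8: in column 2, 8 can only go here (every other open cell in that column sees an 8).
row 1, column 1 = 1 (hidden single in row 1).
row 2, column 1 = 5 (sole candidate).
row 2, column 3 = 4 (sole candidate).
row 2, column 8 = 6 (sole candidate).
row 3, column 3 = 5 (sole candidate).
row 3, column 4 = 4 (sole candidate).
row 3, column 8 = 7 (sole candidate).
row 4, column 3 = 1: row 4 has {2,5,6,8,9}; col 3 has {2,3,4,5,7,8}; region has {2,4,5,6,7,8,9} → only 1 remains.
row 4, column 5 = 3: row 4 has {1,2,5,6,8,9}; col 5 has {2,8,9}; region has {1,2,4,5,6,7,8,9} → only 3 remains.
row 4, column 7 = 7: row 4 has {1,2,3,5,6,8,9}; col 7 has {4,9}; region has {} → only 7 remains.
row 4, column 8 = 4: row 4 has {1,2,3,5,6,7,8,9}; col 8 has {2,5,6,7,8,9}; region has {3,5,6,7,9} → only 4 remains.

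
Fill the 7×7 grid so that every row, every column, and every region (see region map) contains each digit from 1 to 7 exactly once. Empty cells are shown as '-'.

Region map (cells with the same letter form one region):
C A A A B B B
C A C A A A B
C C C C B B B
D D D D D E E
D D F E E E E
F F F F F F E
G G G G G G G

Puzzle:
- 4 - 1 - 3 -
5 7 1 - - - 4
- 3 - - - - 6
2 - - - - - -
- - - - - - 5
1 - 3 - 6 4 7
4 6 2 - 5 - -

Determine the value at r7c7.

r1c7 = 2: row 1 has {1,3,4}; col 7 has {4,5,6,7}; region has {3,4,6} → only 2 remains.
r3c1 = 7: row 3 has {3,6}; col 1 has {1,2,4,5}; region has {1,3,5} → only 7 remains.
r3c3 = 4: row 3 has {3,6,7}; col 3 has {1,2,3}; region has {1,3,5,7} → only 4 remains.
r3c4 = 2: row 3 has {3,4,6,7}; col 4 has {1}; region has {1,3,4,5,7} → only 2 remains.
r3c5 = 1: row 3 has {2,3,4,6,7}; col 5 has {5,6}; region has {2,3,4,6} → only 1 remains.
r3c6 = 5: row 3 has {1,2,3,4,6,7}; col 6 has {3,4}; region has {1,2,3,4,6} → only 5 remains.
r5c2 = 1: row 5 has {5}; col 2 has {3,4,6,7}; region has {2} → only 1 remains.
r5c3 = 7: row 5 has {1,5}; col 3 has {1,2,3,4}; region has {1,3,4,6} → only 7 remains.
r6c4 = 5: row 6 has {1,3,4,6,7}; col 4 has {1,2}; region has {1,3,4,6,7} → only 5 remains.
r1c1 = 6: row 1 has {1,2,3,4}; col 1 has {1,2,4,5,7}; region has {1,2,3,4,5,7} → only 6 remains.
r1c3 = 5: row 1 has {1,2,3,4,6}; col 3 has {1,2,3,4,7}; region has {1,4,7} → only 5 remains.
r1c5 = 7: row 1 has {1,2,3,4,5,6}; col 5 has {1,5,6}; region has {1,2,3,4,5,6} → only 7 remains.
r4c2 = 5: row 4 has {2}; col 2 has {1,3,4,6,7}; region has {1,2} → only 5 remains.
r4c3 = 6: row 4 has {2,5}; col 3 has {1,2,3,4,5,7}; region has {1,2,5} → only 6 remains.
r4c6 = 1: row 4 has {2,5,6}; col 6 has {3,4,5}; region has {5,7} → only 1 remains.
r4c7 = 3: row 4 has {1,2,5,6}; col 7 has {2,4,5,6,7}; region has {1,5,7} → only 3 remains.
r5c1 = 3: row 5 has {1,5,7}; col 1 has {1,2,4,5,6,7}; region has {1,2,5,6} → only 3 remains.
r6c2 = 2: row 6 has {1,3,4,5,6,7}; col 2 has {1,3,4,5,6,7}; region has {1,3,4,5,6,7} → only 2 remains.
r7c6 = 7: row 7 has {2,4,5,6}; col 6 has {1,3,4,5}; region has {2,4,5,6} → only 7 remains.
r7c7 = 1: row 7 has {2,4,5,6,7}; col 7 has {2,3,4,5,6,7}; region has {2,4,5,6,7} → only 1 remains.

1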